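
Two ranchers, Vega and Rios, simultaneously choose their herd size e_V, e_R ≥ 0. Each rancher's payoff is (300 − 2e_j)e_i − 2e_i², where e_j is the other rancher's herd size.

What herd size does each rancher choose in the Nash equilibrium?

50

Vega's payoff is (300 − 2e_R)e_V − 2e_V².
∂π/∂e_V = 300 − 2e_R − 4e_V = 0, so e_V = 75 − 0.5e_R.
The game is symmetric, so in equilibrium e_R = e_V: the reaction function gives 1.5e_V = 75, hence e_V = 50.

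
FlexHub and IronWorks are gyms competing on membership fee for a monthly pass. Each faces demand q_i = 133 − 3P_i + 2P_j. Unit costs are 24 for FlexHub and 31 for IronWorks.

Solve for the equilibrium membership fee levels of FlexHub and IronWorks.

FlexHub's profit: π = (P_{FlexHub} − 24)(133 − 3P_{FlexHub} + 2P_{IronWorks}).
∂π/∂P_{FlexHub} = 205 − 6P_{FlexHub} + 2P_{IronWorks} = 0 ⇒ P_{FlexHub} = 205/6 + (1/3)P_{IronWorks}.
Similarly P_{IronWorks} = 113/3 + (1/3)P_{FlexHub}.
Substituting the second reaction function into the first: P_{FlexHub} = 205/6 + (1/3)(113/3 + (1/3)P_{FlexHub}), which gives (8/9)P_{FlexHub} = 841/18 ⇒ P_{FlexHub} = 52.5625.
Then P_{IronWorks} = 113/3 + (1/3)·52.5625 = 55.1875.

52.5625, 55.1875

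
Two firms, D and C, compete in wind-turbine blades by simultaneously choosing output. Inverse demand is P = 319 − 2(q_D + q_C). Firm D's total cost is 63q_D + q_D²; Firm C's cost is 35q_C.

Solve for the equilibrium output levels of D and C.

Firm D's profit: π = q_D(319 − 2(q_D + q_C)) − 63q_D − q_D².
∂π/∂q_D = 256 − 6q_D − 2q_C = 0, so q_D = 128/3 − (1/3)q_C.
For C: ∂π/∂q_C = 284 − 4q_C − 2q_D = 0 ⇒ q_C = 71 − 0.5q_D.
Solving the two reaction functions simultaneously: (1 − (−1/3)(−0.5))q_D = 128/3 − (1/3)·71, so (5/6)q_D = 19 and q_D = 22.8.
Then q_C = 71 − 0.5·22.8 = 59.6.

22.8, 59.6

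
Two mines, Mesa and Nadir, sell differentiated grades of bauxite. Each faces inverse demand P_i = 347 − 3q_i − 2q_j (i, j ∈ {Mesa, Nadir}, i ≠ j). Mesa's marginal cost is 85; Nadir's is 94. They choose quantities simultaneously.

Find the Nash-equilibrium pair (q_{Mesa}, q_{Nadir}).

33.3125, 31.0625

Mine Mesa's profit: π = q_{Mesa}(347 − 3q_{Mesa} − 2q_{Nadir}) − 85q_{Mesa}.
∂π/∂q_{Mesa} = 262 − 6q_{Mesa} − 2q_{Nadir} = 0 ⇒ q_{Mesa} = 131/3 − (1/3)q_{Nadir}.
Similarly q_{Nadir} = 253/6 − (1/3)q_{Mesa}.
Substituting the second reaction function into the first: q_{Mesa} = 131/3 − (1/3)(253/6 − (1/3)q_{Mesa}), which gives (8/9)q_{Mesa} = 533/18 ⇒ q_{Mesa} = 33.3125.
Then q_{Nadir} = 253/6 − (1/3)·33.3125 = 31.0625.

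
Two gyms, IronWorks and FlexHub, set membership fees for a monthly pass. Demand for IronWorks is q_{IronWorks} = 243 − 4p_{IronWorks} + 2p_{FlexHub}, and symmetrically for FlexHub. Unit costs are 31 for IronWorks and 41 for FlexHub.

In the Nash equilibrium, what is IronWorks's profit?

IronWorks's profit: π = (p_{IronWorks} − 31)(243 − 4p_{IronWorks} + 2p_{FlexHub}).
∂π/∂p_{IronWorks} = 367 − 8p_{IronWorks} + 2p_{FlexHub} = 0 ⇒ p_{IronWorks} = 45.875 + 0.25p_{FlexHub}.
Similarly p_{FlexHub} = 50.875 + 0.25p_{IronWorks}.
Solving the two reaction functions simultaneously: (1 − (0.25)(0.25))p_{IronWorks} = 45.875 + 0.25·50.875, so 0.9375p_{IronWorks} = 1875/32 and p_{IronWorks} = 62.5.
Then p_{FlexHub} = 50.875 + 0.25·62.5 = 66.5.
q_{IronWorks} = 243 − 4·62.5 + 2·66.5 = 126.
Profit = (62.5 − 31)·126 = 3969.

3969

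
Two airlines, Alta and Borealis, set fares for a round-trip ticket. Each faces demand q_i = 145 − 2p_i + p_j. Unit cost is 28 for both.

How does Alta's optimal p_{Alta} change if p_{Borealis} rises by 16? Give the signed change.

Alta's profit: π = (p_{Alta} − 28)(145 − 2p_{Alta} + p_{Borealis}).
∂π/∂p_{Alta} = 201 − 4p_{Alta} + p_{Borealis} = 0 ⇒ p_{Alta} = 50.25 + 0.25p_{Borealis}.
The reaction-function slope is 0.25, so a 16-unit rise in p_{Borealis} moves p_{Alta} by 0.25 × 16 = 4. Alta's best response rises — the actions are strategic complements.

4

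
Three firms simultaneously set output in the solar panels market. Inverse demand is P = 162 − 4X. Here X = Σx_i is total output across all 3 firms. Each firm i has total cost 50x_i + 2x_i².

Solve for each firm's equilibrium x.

5.6

A representative firm's profit is π_i = x_i(162 − 4X) − 50x_i − 2x_i², with X = x_i + Σ_{j≠i} x_j.
First-order condition: 112 − 12x_i − 4Σ_{j≠i} x_j = 0.
With identical firms, set every x_j = x: then 112 − 12x − 8x = 0, i.e. x = 112/20 = 5.6.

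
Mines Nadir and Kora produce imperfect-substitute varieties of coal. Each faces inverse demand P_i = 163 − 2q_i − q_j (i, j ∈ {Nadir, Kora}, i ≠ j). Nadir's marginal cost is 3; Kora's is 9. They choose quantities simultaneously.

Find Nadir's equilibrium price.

Mine Nadir's profit: π = q_{Nadir}(163 − 2q_{Nadir} − q_{Kora}) − 3q_{Nadir}.
∂π/∂q_{Nadir} = 160 − 4q_{Nadir} − q_{Kora} = 0 ⇒ q_{Nadir} = 40 − 0.25q_{Kora}.
Similarly q_{Kora} = 38.5 − 0.25q_{Nadir}.
Solving the two reaction functions simultaneously: (1 − (−0.25)(−0.25))q_{Nadir} = 40 − 0.25·38.5, so 0.9375q_{Nadir} = 30.375 and q_{Nadir} = 32.4.
Then q_{Kora} = 38.5 − 0.25·32.4 = 30.4.
P_{Nadir} = 163 − 2·32.4 − 30.4 = 67.8.

67.8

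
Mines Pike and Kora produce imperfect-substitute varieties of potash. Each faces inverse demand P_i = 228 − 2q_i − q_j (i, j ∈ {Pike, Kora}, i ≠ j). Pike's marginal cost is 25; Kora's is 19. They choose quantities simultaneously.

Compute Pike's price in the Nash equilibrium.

105.4

Mine Pike's profit: π = q_{Pike}(228 − 2q_{Pike} − q_{Kora}) − 25q_{Pike}.
∂π/∂q_{Pike} = 203 − 4q_{Pike} − q_{Kora} = 0 ⇒ q_{Pike} = 50.75 − 0.25q_{Kora}.
Similarly q_{Kora} = 52.25 − 0.25q_{Pike}.
Substituting the second reaction function into the first: q_{Pike} = 50.75 − 0.25(52.25 − 0.25q_{Pike}), which gives 0.9375q_{Pike} = 37.6875 ⇒ q_{Pike} = 40.2.
Then q_{Kora} = 52.25 − 0.25·40.2 = 42.2.
P_{Pike} = 228 − 2·40.2 − 42.2 = 105.4.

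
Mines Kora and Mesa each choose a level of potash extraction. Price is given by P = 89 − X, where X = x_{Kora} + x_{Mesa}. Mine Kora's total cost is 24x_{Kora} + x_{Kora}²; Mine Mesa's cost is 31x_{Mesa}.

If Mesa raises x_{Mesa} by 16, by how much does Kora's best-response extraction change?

-4

Mine Kora's profit: π = x_{Kora}(89 − (x_{Kora} + x_{Mesa})) − 24x_{Kora} − x_{Kora}².
∂π/∂x_{Kora} = 65 − 4x_{Kora} − x_{Mesa} = 0, so x_{Kora} = 16.25 − 0.25x_{Mesa}.
The reaction-function slope is −0.25, so a 16-unit rise in x_{Mesa} moves x_{Kora} by −0.25 × 16 = −4. Kora's best response falls — the actions are strategic substitutes.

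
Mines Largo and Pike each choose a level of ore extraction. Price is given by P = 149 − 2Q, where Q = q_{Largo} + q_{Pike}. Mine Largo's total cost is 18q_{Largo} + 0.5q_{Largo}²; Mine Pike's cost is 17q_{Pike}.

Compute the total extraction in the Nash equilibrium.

41.125

Mine Largo's profit: π = q_{Largo}(149 − 2(q_{Largo} + q_{Pike})) − 18q_{Largo} − 0.5q_{Largo}².
∂π/∂q_{Largo} = 131 − 5q_{Largo} − 2q_{Pike} = 0, so q_{Largo} = 26.2 − 0.4q_{Pike}.
For Pike: ∂π/∂q_{Pike} = 132 − 4q_{Pike} − 2q_{Largo} = 0 ⇒ q_{Pike} = 33 − 0.5q_{Largo}.
Solving the two reaction functions simultaneously: (1 − (−0.4)(−0.5))q_{Largo} = 26.2 − 0.4·33, so 0.8q_{Largo} = 13 and q_{Largo} = 16.25.
Then q_{Pike} = 33 − 0.5·16.25 = 24.875.
Total extraction: 16.25 + 24.875 = 41.125.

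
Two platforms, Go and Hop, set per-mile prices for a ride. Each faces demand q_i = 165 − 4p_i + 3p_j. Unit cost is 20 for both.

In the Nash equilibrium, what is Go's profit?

Go's profit: π = (p_{Go} − 20)(165 − 4p_{Go} + 3p_{Hop}).
∂π/∂p_{Go} = 245 − 8p_{Go} + 3p_{Hop} = 0 ⇒ p_{Go} = 30.625 + 0.375p_{Hop}.
By symmetry p_{Hop} = p_{Go}; substituting into the reaction function, 0.625p_{Go} = 30.625 and p_{Go} = 49.
q_{Go} = 165 − 4·49 + 3·49 = 116.
Profit = (49 − 20)·116 = 3364.

3364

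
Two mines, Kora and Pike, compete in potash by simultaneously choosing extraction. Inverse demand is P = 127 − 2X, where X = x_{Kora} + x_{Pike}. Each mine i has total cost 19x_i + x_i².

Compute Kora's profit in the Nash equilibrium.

Mine Kora's profit: π = x_{Kora}(127 − 2(x_{Kora} + x_{Pike})) − 19x_{Kora} − x_{Kora}².
∂π/∂x_{Kora} = 108 − 6x_{Kora} − 2x_{Pike} = 0, so x_{Kora} = 18 − (1/3)x_{Pike}.
Setting x_{Kora} = x_{Pike} in the reaction function: x_{Kora} = 18 − (1/3)x_{Kora}, so x_{Kora} = 18 / (4/3) = 13.5.
Price P = 127 − 2·27 = 73.
Kora's profit: (73 − 19)·13.5 − (13.5)² = 546.75.

546.75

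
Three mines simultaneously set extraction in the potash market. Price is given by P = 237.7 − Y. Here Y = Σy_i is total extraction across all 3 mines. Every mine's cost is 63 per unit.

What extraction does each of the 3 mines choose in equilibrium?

43.675

A representative mine's profit is π_i = y_i(237.7 − Y) − 63y_i, with Y = y_i + Σ_{j≠i} y_j.
First-order condition: 174.7 − 2y_i − Σ_{j≠i} y_j = 0.
Imposing symmetry (y_j = y for all j) turns Σ_{j≠i} y_j into 2y, so 174.7 = 4y and y = 43.675.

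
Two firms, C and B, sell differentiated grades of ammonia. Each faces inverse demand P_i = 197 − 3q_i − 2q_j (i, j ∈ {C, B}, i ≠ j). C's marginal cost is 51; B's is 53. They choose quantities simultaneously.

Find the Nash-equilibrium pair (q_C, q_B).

Firm C's profit: π = q_C(197 − 3q_C − 2q_B) − 51q_C.
∂π/∂q_C = 146 − 6q_C − 2q_B = 0 ⇒ q_C = 73/3 − (1/3)q_B.
Similarly q_B = 24 − (1/3)q_C.
Solving the two reaction functions simultaneously: (1 − (−1/3)(−1/3))q_C = 73/3 − (1/3)·24, so (8/9)q_C = 49/3 and q_C = 18.375.
Then q_B = 24 − (1/3)·18.375 = 17.875.

18.375, 17.875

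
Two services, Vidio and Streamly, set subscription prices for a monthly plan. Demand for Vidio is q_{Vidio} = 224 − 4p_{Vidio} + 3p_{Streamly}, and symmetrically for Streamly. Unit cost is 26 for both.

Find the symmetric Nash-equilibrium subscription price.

65.6

Vidio's profit: π = (p_{Vidio} − 26)(224 − 4p_{Vidio} + 3p_{Streamly}).
∂π/∂p_{Vidio} = 328 − 8p_{Vidio} + 3p_{Streamly} = 0 ⇒ p_{Vidio} = 41 + 0.375p_{Streamly}.
Setting p_{Vidio} = p_{Streamly} in the reaction function: p_{Vidio} = 41 + 0.375p_{Vidio}, so p_{Vidio} = 41 / 0.625 = 65.6.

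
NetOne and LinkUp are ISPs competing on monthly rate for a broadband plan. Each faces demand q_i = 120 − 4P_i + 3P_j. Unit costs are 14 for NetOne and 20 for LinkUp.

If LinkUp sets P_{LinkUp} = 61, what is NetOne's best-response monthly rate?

NetOne's profit: π = (P_{NetOne} − 14)(120 − 4P_{NetOne} + 3P_{LinkUp}).
∂π/∂P_{NetOne} = 176 − 8P_{NetOne} + 3P_{LinkUp} = 0 ⇒ P_{NetOne} = 22 + 0.375P_{LinkUp}.
At P_{LinkUp} = 61: P_{NetOne} = 22 + 0.375·61 = 44.875.

44.875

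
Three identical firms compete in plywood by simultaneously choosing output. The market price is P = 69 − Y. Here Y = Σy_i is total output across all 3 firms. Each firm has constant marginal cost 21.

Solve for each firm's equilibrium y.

12

A representative firm's profit is π_i = y_i(69 − Y) − 21y_i, with Y = y_i + Σ_{j≠i} y_j.
First-order condition: 48 − 2y_i − Σ_{j≠i} y_j = 0.
With identical firms, set every y_j = y: then 48 − 2y − 2y = 0, i.e. y = 48/4 = 12.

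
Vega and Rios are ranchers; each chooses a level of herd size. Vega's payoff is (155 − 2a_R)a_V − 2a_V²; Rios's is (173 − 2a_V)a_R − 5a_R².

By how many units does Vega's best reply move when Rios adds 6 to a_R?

-3

Expanding Vega's payoff: 155a_V − 2a_Ra_V − 2a_V².
∂π/∂a_V = 155 − 2a_R − 4a_V = 0, so a_V = 38.75 − 0.5a_R.
The reaction-function slope is −0.5, so a 6-unit rise in a_R moves a_V by −0.5 × 6 = −3. Vega's best response falls — the actions are strategic substitutes.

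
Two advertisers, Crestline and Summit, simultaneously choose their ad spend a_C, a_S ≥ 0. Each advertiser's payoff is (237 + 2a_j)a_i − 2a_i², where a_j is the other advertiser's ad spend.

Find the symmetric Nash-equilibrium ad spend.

Crestline's payoff is (237 + 2a_S)a_C − 2a_C².
∂π/∂a_C = 237 + 2a_S − 4a_C = 0, so a_C = 59.25 + 0.5a_S.
By symmetry a_S = a_C; substituting into the reaction function, 0.5a_C = 59.25 and a_C = 118.5.

118.5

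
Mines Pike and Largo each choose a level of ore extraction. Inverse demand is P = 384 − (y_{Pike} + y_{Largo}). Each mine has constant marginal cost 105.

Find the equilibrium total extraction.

186

Mine Pike's profit: π = y_{Pike}(384 − (y_{Pike} + y_{Largo})) − 105y_{Pike}.
∂π/∂y_{Pike} = 279 − 2y_{Pike} − y_{Largo} = 0, so y_{Pike} = 139.5 − 0.5y_{Largo}.
The game is symmetric, so in equilibrium y_{Largo} = y_{Pike}: the reaction function gives 1.5y_{Pike} = 139.5, hence y_{Pike} = 93.
Total extraction: 93 + 93 = 186.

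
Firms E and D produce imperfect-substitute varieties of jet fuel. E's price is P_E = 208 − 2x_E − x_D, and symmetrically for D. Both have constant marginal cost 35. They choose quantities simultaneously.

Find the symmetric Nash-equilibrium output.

Firm E's profit: π = x_E(208 − 2x_E − x_D) − 35x_E.
∂π/∂x_E = 173 − 4x_E − x_D = 0 ⇒ x_E = 43.25 − 0.25x_D.
The game is symmetric, so in equilibrium x_D = x_E: the reaction function gives 1.25x_E = 43.25, hence x_E = 34.6.

34.6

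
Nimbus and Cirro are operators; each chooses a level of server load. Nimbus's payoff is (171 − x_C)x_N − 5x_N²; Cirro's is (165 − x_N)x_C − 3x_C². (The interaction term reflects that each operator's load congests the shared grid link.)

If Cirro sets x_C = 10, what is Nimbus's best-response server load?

16.1

Expanding Nimbus's payoff: 171x_N − x_Cx_N − 5x_N².
∂π/∂x_N = 171 − x_C − 10x_N = 0, so x_N = 17.1 − 0.1x_C.
At x_C = 10: x_N = 17.1 − 0.1·10 = 16.1.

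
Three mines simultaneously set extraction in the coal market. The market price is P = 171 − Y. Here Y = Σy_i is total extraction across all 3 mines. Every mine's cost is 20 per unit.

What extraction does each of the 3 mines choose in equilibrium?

37.75

A representative mine's profit is π_i = y_i(171 − Y) − 20y_i, with Y = y_i + Σ_{j≠i} y_j.
First-order condition: 151 − 2y_i − Σ_{j≠i} y_j = 0.
With identical mines, set every y_j = y: then 151 − 2y − 2y = 0, i.e. y = 151/4 = 37.75.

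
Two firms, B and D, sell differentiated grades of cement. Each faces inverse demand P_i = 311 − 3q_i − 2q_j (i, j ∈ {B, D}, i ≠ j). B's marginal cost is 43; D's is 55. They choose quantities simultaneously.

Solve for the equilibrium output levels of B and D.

Firm B's profit: π = q_B(311 − 3q_B − 2q_D) − 43q_B.
∂π/∂q_B = 268 − 6q_B − 2q_D = 0 ⇒ q_B = 134/3 − (1/3)q_D.
Similarly q_D = 128/3 − (1/3)q_B.
Substituting the second reaction function into the first: q_B = 134/3 − (1/3)(128/3 − (1/3)q_B), which gives (8/9)q_B = 274/9 ⇒ q_B = 34.25.
Then q_D = 128/3 − (1/3)·34.25 = 31.25.

34.25, 31.25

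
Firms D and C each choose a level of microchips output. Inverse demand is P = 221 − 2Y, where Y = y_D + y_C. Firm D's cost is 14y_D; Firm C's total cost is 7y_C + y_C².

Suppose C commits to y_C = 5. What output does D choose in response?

49.25

Firm D's profit: π = y_D(221 − 2(y_D + y_C)) − 14y_D.
∂π/∂y_D = 207 − 4y_D − 2y_C = 0, so y_D = 51.75 − 0.5y_C.
At y_C = 5: y_D = 51.75 − 0.5·5 = 49.25.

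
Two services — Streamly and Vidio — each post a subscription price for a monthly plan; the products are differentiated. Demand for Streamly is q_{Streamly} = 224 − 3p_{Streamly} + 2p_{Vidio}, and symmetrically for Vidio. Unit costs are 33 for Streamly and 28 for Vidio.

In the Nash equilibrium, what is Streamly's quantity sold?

140.4375

Streamly's profit: π = (p_{Streamly} − 33)(224 − 3p_{Streamly} + 2p_{Vidio}).
∂π/∂p_{Streamly} = 323 − 6p_{Streamly} + 2p_{Vidio} = 0 ⇒ p_{Streamly} = 323/6 + (1/3)p_{Vidio}.
Similarly p_{Vidio} = 154/3 + (1/3)p_{Streamly}.
Substituting the second reaction function into the first: p_{Streamly} = 323/6 + (1/3)(154/3 + (1/3)p_{Streamly}), which gives (8/9)p_{Streamly} = 1277/18 ⇒ p_{Streamly} = 79.8125.
Then p_{Vidio} = 154/3 + (1/3)·79.8125 = 77.9375.
q_{Streamly} = 224 − 3·79.8125 + 2·77.9375 = 140.4375.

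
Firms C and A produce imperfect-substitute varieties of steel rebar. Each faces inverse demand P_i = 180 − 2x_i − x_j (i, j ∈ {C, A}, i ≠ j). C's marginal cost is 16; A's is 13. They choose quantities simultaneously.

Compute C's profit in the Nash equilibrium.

2125.52

Firm C's profit: π = x_C(180 − 2x_C − x_A) − 16x_C.
∂π/∂x_C = 164 − 4x_C − x_A = 0 ⇒ x_C = 41 − 0.25x_A.
Similarly x_A = 41.75 − 0.25x_C.
Substituting the second reaction function into the first: x_C = 41 − 0.25(41.75 − 0.25x_C), which gives 0.9375x_C = 30.5625 ⇒ x_C = 32.6.
Then x_A = 41.75 − 0.25·32.6 = 33.6.
P_C = 180 − 2·32.6 − 33.6 = 81.2.
Profit = (81.2 − 16)·32.6 = 2125.52.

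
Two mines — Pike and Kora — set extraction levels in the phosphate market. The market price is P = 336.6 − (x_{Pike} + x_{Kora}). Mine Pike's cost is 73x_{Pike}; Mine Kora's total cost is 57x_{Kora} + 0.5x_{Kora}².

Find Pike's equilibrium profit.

10453.0176

Mine Pike's profit: π = x_{Pike}(336.6 − (x_{Pike} + x_{Kora})) − 73x_{Pike}.
∂π/∂x_{Pike} = 263.6 − 2x_{Pike} − x_{Kora} = 0, so x_{Pike} = 131.8 − 0.5x_{Kora}.
For Kora: ∂π/∂x_{Kora} = 279.6 − 3x_{Kora} − x_{Pike} = 0 ⇒ x_{Kora} = 93.2 − (1/3)x_{Pike}.
Solving the two reaction functions simultaneously: (1 − (−0.5)(−1/3))x_{Pike} = 131.8 − 0.5·93.2, so (5/6)x_{Pike} = 85.2 and x_{Pike} = 102.24.
Then x_{Kora} = 93.2 − (1/3)·102.24 = 59.12.
Price P = 336.6 − 161.36 = 175.24.
Pike's profit: (175.24 − 73)·102.24 = 10453.0176.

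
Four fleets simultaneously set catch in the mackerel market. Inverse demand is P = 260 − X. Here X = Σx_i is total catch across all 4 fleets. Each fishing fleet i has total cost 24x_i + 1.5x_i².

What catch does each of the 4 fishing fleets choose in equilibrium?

29.5

A representative fishing fleet's profit is π_i = x_i(260 − X) − 24x_i − 1.5x_i², with X = x_i + Σ_{j≠i} x_j.
First-order condition: 236 − 5x_i − Σ_{j≠i} x_j = 0.
With identical fishing fleets, set every x_j = x: then 236 − 5x − 3x = 0, i.e. x = 236/8 = 29.5.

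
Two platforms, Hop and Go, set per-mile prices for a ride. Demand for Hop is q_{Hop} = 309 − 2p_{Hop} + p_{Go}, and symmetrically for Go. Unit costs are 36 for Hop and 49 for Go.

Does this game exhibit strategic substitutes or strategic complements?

strategic complements

Hop's profit: π = (p_{Hop} − 36)(309 − 2p_{Hop} + p_{Go}).
∂π/∂p_{Hop} = 381 − 4p_{Hop} + p_{Go} = 0 ⇒ p_{Hop} = 95.25 + 0.25p_{Go}.
The best-response slope dp_{Hop}/dp_{Go} = 0.25 > 0: the reaction function is upward-sloping, so the choices are strategic complements.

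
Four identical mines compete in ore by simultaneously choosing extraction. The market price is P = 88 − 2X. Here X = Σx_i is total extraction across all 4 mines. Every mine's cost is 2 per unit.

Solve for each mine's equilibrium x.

A representative mine's profit is π_i = x_i(88 − 2X) − 2x_i, with X = x_i + Σ_{j≠i} x_j.
First-order condition: 86 − 4x_i − 2Σ_{j≠i} x_j = 0.
In a symmetric equilibrium every mine chooses the same x, so Σ_{j≠i} x_j = 3x. The condition becomes 86 − 10x = 0, giving x = 86/10 = 8.6.

8.6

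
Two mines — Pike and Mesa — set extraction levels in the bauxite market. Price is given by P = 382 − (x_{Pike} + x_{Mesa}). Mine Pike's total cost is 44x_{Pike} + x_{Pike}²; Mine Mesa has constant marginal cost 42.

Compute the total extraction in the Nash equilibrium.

194

Mine Pike's profit: π = x_{Pike}(382 − (x_{Pike} + x_{Mesa})) − 44x_{Pike} − x_{Pike}².
∂π/∂x_{Pike} = 338 − 4x_{Pike} − x_{Mesa} = 0, so x_{Pike} = 84.5 − 0.25x_{Mesa}.
For Mesa: ∂π/∂x_{Mesa} = 340 − 2x_{Mesa} − x_{Pike} = 0 ⇒ x_{Mesa} = 170 − 0.5x_{Pike}.
Solving the two reaction functions simultaneously: (1 − (−0.25)(−0.5))x_{Pike} = 84.5 − 0.25·170, so 0.875x_{Pike} = 42 and x_{Pike} = 48.
Then x_{Mesa} = 170 − 0.5·48 = 146.
Total extraction: 48 + 146 = 194.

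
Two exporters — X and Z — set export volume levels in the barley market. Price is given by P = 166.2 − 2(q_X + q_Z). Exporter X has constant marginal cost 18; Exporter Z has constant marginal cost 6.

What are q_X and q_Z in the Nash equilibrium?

22.7, 28.7

Exporter X's profit: π = q_X(166.2 − 2(q_X + q_Z)) − 18q_X.
∂π/∂q_X = 148.2 − 4q_X − 2q_Z = 0, so q_X = 37.05 − 0.5q_Z.
By the same steps for Z: q_Z = 40.05 − 0.5q_X.
Plugging q_Z into X's best response: q_X = 37.05 − 0.5(40.05 − 0.5q_X) ⇒ 0.75q_X = 17.025, so q_X = 22.7.
Then q_Z = 40.05 − 0.5·22.7 = 28.7.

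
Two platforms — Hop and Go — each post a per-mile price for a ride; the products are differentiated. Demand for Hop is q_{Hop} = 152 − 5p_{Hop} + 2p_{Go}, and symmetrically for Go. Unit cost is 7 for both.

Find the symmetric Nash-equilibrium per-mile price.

Hop's profit: π = (p_{Hop} − 7)(152 − 5p_{Hop} + 2p_{Go}).
∂π/∂p_{Hop} = 187 − 10p_{Hop} + 2p_{Go} = 0 ⇒ p_{Hop} = 18.7 + 0.2p_{Go}.
By symmetry p_{Go} = p_{Hop}; substituting into the reaction function, 0.8p_{Hop} = 18.7 and p_{Hop} = 23.375.

23.375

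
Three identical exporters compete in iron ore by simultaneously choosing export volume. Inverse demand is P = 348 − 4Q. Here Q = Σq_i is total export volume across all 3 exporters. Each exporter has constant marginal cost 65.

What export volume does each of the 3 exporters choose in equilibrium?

A representative exporter's profit is π_i = q_i(348 − 4Q) − 65q_i, with Q = q_i + Σ_{j≠i} q_j.
First-order condition: 283 − 8q_i − 4Σ_{j≠i} q_j = 0.
In a symmetric equilibrium every exporter chooses the same q, so Σ_{j≠i} q_j = 2q. The condition becomes 283 − 16q = 0, giving q = 283/16 = 17.6875.

17.6875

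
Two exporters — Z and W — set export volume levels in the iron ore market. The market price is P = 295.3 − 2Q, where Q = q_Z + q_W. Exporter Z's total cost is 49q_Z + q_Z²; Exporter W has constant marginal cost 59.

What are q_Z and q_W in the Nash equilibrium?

Exporter Z's profit: π = q_Z(295.3 − 2(q_Z + q_W)) − 49q_Z − q_Z².
∂π/∂q_Z = 246.3 − 6q_Z − 2q_W = 0, so q_Z = 41.05 − (1/3)q_W.
For W: ∂π/∂q_W = 236.3 − 4q_W − 2q_Z = 0 ⇒ q_W = 59.075 − 0.5q_Z.
Substituting the second reaction function into the first: q_Z = 41.05 − (1/3)(59.075 − 0.5q_Z), which gives (5/6)q_Z = 2563/120 ⇒ q_Z = 25.63.
Then q_W = 59.075 − 0.5·25.63 = 46.26.

25.63, 46.26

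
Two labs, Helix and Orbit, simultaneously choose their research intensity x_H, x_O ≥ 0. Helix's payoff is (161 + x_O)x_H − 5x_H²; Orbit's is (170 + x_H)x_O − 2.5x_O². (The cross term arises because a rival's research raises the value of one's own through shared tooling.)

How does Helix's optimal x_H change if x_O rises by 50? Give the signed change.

Expanding Helix's payoff: 161x_H + x_Ox_H − 5x_H².
∂π/∂x_H = 161 + x_O − 10x_H = 0, so x_H = 16.1 + 0.1x_O.
The reaction-function slope is 0.1, so a 50-unit rise in x_O moves x_H by 0.1 × 50 = 5. Helix's best response rises — the actions are strategic complements.

5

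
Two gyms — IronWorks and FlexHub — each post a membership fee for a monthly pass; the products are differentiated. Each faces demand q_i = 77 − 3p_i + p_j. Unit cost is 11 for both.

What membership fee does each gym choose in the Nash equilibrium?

IronWorks's profit: π = (p_{IronWorks} − 11)(77 − 3p_{IronWorks} + p_{FlexHub}).
∂π/∂p_{IronWorks} = 110 − 6p_{IronWorks} + p_{FlexHub} = 0 ⇒ p_{IronWorks} = 55/3 + (1/6)p_{FlexHub}.
Setting p_{IronWorks} = p_{FlexHub} in the reaction function: p_{IronWorks} = 55/3 + (1/6)p_{IronWorks}, so p_{IronWorks} = (55/3) / (5/6) = 22.

22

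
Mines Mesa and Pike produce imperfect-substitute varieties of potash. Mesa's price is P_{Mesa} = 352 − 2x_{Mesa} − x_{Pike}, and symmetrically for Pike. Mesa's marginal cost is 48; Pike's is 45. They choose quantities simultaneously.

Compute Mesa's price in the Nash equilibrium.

Mine Mesa's profit: π = x_{Mesa}(352 − 2x_{Mesa} − x_{Pike}) − 48x_{Mesa}.
∂π/∂x_{Mesa} = 304 − 4x_{Mesa} − x_{Pike} = 0 ⇒ x_{Mesa} = 76 − 0.25x_{Pike}.
Similarly x_{Pike} = 76.75 − 0.25x_{Mesa}.
Plugging x_{Pike} into Mesa's best response: x_{Mesa} = 76 − 0.25(76.75 − 0.25x_{Mesa}) ⇒ 0.9375x_{Mesa} = 56.8125, so x_{Mesa} = 60.6.
Then x_{Pike} = 76.75 − 0.25·60.6 = 61.6.
P_{Mesa} = 352 − 2·60.6 − 61.6 = 169.2.

169.2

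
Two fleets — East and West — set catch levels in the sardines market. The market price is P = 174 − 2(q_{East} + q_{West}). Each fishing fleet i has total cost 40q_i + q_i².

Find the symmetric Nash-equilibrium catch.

16.75

Fishing fleet East's profit: π = q_{East}(174 − 2(q_{East} + q_{West})) − 40q_{East} − q_{East}².
∂π/∂q_{East} = 134 − 6q_{East} − 2q_{West} = 0, so q_{East} = 67/3 − (1/3)q_{West}.
The game is symmetric, so in equilibrium q_{West} = q_{East}: the reaction function gives (4/3)q_{East} = 67/3, hence q_{East} = 16.75.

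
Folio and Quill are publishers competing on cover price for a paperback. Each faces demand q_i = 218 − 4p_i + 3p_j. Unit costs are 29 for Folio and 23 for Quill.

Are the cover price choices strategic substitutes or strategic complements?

strategic complements

Folio's profit: π = (p_{Folio} − 29)(218 − 4p_{Folio} + 3p_{Quill}).
∂π/∂p_{Folio} = 334 − 8p_{Folio} + 3p_{Quill} = 0 ⇒ p_{Folio} = 41.75 + 0.375p_{Quill}.
The best-response slope dp_{Folio}/dp_{Quill} = 0.375 > 0: the reaction function is upward-sloping, so the choices are strategic complements.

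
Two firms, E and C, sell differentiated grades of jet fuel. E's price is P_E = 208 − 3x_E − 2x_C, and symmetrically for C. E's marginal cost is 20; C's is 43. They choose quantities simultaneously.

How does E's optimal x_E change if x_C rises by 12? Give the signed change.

-4

Firm E's profit: π = x_E(208 − 3x_E − 2x_C) − 20x_E.
∂π/∂x_E = 188 − 6x_E − 2x_C = 0 ⇒ x_E = 94/3 − (1/3)x_C.
The reaction-function slope is −1/3, so a 12-unit rise in x_C moves x_E by −1/3 × 12 = −4. E's best response falls — the actions are strategic substitutes.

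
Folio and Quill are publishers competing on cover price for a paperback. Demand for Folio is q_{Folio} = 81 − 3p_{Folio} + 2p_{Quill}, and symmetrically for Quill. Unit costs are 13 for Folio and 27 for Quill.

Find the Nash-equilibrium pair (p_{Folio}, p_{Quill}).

Folio's profit: π = (p_{Folio} − 13)(81 − 3p_{Folio} + 2p_{Quill}).
∂π/∂p_{Folio} = 120 − 6p_{Folio} + 2p_{Quill} = 0 ⇒ p_{Folio} = 20 + (1/3)p_{Quill}.
Similarly p_{Quill} = 27 + (1/3)p_{Folio}.
Plugging p_{Quill} into Folio's best response: p_{Folio} = 20 + (1/3)(27 + (1/3)p_{Folio}) ⇒ (8/9)p_{Folio} = 29, so p_{Folio} = 32.625.
Then p_{Quill} = 27 + (1/3)·32.625 = 37.875.

32.625, 37.875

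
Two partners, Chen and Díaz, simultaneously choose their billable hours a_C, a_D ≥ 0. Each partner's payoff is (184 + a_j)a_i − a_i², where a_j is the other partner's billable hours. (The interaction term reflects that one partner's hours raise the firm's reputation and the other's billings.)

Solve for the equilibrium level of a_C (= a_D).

184

Chen's payoff is (184 + a_D)a_C − a_C².
∂π/∂a_C = 184 + a_D − 2a_C = 0, so a_C = 92 + 0.5a_D.
The game is symmetric, so in equilibrium a_D = a_C: the reaction function gives 0.5a_C = 92, hence a_C = 184.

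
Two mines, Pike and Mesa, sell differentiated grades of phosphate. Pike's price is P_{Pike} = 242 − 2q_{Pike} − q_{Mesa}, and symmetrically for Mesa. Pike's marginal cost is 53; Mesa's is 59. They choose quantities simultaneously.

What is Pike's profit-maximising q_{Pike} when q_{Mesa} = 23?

Mine Pike's profit: π = q_{Pike}(242 − 2q_{Pike} − q_{Mesa}) − 53q_{Pike}.
∂π/∂q_{Pike} = 189 − 4q_{Pike} − q_{Mesa} = 0 ⇒ q_{Pike} = 47.25 − 0.25q_{Mesa}.
At q_{Mesa} = 23: q_{Pike} = 47.25 − 0.25·23 = 41.5.

41.5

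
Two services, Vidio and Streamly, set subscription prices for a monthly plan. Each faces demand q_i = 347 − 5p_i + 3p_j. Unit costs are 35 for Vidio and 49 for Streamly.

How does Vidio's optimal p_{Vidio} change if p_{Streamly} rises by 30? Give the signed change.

9

Vidio's profit: π = (p_{Vidio} − 35)(347 − 5p_{Vidio} + 3p_{Streamly}).
∂π/∂p_{Vidio} = 522 − 10p_{Vidio} + 3p_{Streamly} = 0 ⇒ p_{Vidio} = 52.2 + 0.3p_{Streamly}.
The reaction-function slope is 0.3, so a 30-unit rise in p_{Streamly} moves p_{Vidio} by 0.3 × 30 = 9. Vidio's best response rises — the actions are strategic complements.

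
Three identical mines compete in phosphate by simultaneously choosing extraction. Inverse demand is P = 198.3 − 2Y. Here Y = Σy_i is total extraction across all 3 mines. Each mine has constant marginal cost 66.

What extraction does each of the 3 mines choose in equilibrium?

A representative mine's profit is π_i = y_i(198.3 − 2Y) − 66y_i, with Y = y_i + Σ_{j≠i} y_j.
First-order condition: 132.3 − 4y_i − 2Σ_{j≠i} y_j = 0.
With identical mines, set every y_j = y: then 132.3 − 4y − 4y = 0, i.e. y = 132.3/8 = 16.5375.

16.5375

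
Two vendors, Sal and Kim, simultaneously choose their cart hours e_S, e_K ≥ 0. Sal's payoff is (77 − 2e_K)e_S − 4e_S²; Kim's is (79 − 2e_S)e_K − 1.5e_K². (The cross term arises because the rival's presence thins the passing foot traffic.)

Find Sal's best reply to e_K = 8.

7.625

Expanding Sal's payoff: 77e_S − 2e_Ke_S − 4e_S².
∂π/∂e_S = 77 − 2e_K − 8e_S = 0, so e_S = 9.625 − 0.25e_K.
At e_K = 8: e_S = 9.625 − 0.25·8 = 7.625.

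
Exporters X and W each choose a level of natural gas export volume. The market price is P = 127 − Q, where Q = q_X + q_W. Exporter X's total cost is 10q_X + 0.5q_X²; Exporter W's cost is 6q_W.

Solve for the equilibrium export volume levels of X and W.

Exporter X's profit: π = q_X(127 − (q_X + q_W)) − 10q_X − 0.5q_X².
∂π/∂q_X = 117 − 3q_X − q_W = 0, so q_X = 39 − (1/3)q_W.
For W: ∂π/∂q_W = 121 − 2q_W − q_X = 0 ⇒ q_W = 60.5 − 0.5q_X.
Substituting the second reaction function into the first: q_X = 39 − (1/3)(60.5 − 0.5q_X), which gives (5/6)q_X = 113/6 ⇒ q_X = 22.6.
Then q_W = 60.5 − 0.5·22.6 = 49.2.

22.6, 49.2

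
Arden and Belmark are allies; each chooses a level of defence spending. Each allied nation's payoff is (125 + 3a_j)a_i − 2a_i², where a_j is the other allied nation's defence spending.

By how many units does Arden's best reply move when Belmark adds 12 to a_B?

Arden's payoff is (125 + 3a_B)a_A − 2a_A².
∂π/∂a_A = 125 + 3a_B − 4a_A = 0, so a_A = 31.25 + 0.75a_B.
The reaction-function slope is 0.75, so a 12-unit rise in a_B moves a_A by 0.75 × 12 = 9. Arden's best response rises — the actions are strategic complements.

9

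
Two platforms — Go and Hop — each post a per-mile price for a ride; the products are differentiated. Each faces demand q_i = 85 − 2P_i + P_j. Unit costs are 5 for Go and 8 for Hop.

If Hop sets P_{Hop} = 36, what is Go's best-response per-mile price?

Go's profit: π = (P_{Go} − 5)(85 − 2P_{Go} + P_{Hop}).
∂π/∂P_{Go} = 95 − 4P_{Go} + P_{Hop} = 0 ⇒ P_{Go} = 23.75 + 0.25P_{Hop}.
At P_{Hop} = 36: P_{Go} = 23.75 + 0.25·36 = 32.75.

32.75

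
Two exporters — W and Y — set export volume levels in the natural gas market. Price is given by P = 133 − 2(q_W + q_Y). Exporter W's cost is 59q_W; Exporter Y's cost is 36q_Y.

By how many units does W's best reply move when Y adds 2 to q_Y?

Exporter W's profit: π = q_W(133 − 2(q_W + q_Y)) − 59q_W.
∂π/∂q_W = 74 − 4q_W − 2q_Y = 0, so q_W = 18.5 − 0.5q_Y.
The reaction-function slope is −0.5, so a 2-unit rise in q_Y moves q_W by −0.5 × 2 = −1. W's best response falls — the actions are strategic substitutes.

-1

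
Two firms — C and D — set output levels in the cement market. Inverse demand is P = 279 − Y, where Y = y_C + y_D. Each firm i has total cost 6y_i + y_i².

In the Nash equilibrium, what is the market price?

Firm C's profit: π = y_C(279 − (y_C + y_D)) − 6y_C − y_C².
∂π/∂y_C = 273 − 4y_C − y_D = 0, so y_C = 68.25 − 0.25y_D.
By symmetry y_D = y_C; substituting into the reaction function, 1.25y_C = 68.25 and y_C = 54.6.
Equilibrium price: P = 279 − 109.2 = 169.8.

169.8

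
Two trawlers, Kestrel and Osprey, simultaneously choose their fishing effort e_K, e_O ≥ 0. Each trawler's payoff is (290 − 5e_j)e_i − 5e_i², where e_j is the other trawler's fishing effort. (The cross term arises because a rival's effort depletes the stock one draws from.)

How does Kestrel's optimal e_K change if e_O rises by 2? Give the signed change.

-1

Kestrel's payoff is (290 − 5e_O)e_K − 5e_K².
∂π/∂e_K = 290 − 5e_O − 10e_K = 0, so e_K = 29 − 0.5e_O.
The reaction-function slope is −0.5, so a 2-unit rise in e_O moves e_K by −0.5 × 2 = −1. Kestrel's best response falls — the actions are strategic substitutes.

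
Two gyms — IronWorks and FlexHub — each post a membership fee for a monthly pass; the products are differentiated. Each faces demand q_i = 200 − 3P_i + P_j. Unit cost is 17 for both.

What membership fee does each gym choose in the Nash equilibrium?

IronWorks's profit: π = (P_{IronWorks} − 17)(200 − 3P_{IronWorks} + P_{FlexHub}).
∂π/∂P_{IronWorks} = 251 − 6P_{IronWorks} + P_{FlexHub} = 0 ⇒ P_{IronWorks} = 251/6 + (1/6)P_{FlexHub}.
The game is symmetric, so in equilibrium P_{FlexHub} = P_{IronWorks}: the reaction function gives (5/6)P_{IronWorks} = 251/6, hence P_{IronWorks} = 50.2.

50.2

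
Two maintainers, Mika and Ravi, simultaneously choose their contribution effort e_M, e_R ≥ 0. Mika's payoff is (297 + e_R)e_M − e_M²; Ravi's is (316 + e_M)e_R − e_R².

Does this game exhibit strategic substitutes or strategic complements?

Expanding Mika's payoff: 297e_M + e_Re_M − e_M².
∂π/∂e_M = 297 + e_R − 2e_M = 0, so e_M = 148.5 + 0.5e_R.
The best-response slope de_M/de_R = 0.5 > 0: the reaction function is upward-sloping, so the choices are strategic complements.

strategic complements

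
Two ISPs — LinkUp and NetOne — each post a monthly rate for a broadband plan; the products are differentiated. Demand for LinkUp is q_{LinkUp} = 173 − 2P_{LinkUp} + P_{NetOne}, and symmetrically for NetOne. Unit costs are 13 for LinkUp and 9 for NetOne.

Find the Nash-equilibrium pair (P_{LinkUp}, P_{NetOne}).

LinkUp's profit: π = (P_{LinkUp} − 13)(173 − 2P_{LinkUp} + P_{NetOne}).
∂π/∂P_{LinkUp} = 199 − 4P_{LinkUp} + P_{NetOne} = 0 ⇒ P_{LinkUp} = 49.75 + 0.25P_{NetOne}.
Similarly P_{NetOne} = 47.75 + 0.25P_{LinkUp}.
Plugging P_{NetOne} into LinkUp's best response: P_{LinkUp} = 49.75 + 0.25(47.75 + 0.25P_{LinkUp}) ⇒ 0.9375P_{LinkUp} = 61.6875, so P_{LinkUp} = 65.8.
Then P_{NetOne} = 47.75 + 0.25·65.8 = 64.2.

65.8, 64.2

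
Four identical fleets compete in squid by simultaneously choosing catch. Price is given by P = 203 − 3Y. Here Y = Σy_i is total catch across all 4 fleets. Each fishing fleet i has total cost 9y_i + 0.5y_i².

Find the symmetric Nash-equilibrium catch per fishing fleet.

12.125

A representative fishing fleet's profit is π_i = y_i(203 − 3Y) − 9y_i − 0.5y_i², with Y = y_i + Σ_{j≠i} y_j.
First-order condition: 194 − 7y_i − 3Σ_{j≠i} y_j = 0.
With identical fishing fleets, set every y_j = y: then 194 − 7y − 9y = 0, i.e. y = 194/16 = 12.125.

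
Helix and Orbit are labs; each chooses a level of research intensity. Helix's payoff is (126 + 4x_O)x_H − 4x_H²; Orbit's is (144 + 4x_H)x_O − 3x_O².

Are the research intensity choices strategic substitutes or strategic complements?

Expanding Helix's payoff: 126x_H + 4x_Ox_H − 4x_H².
∂π/∂x_H = 126 + 4x_O − 8x_H = 0, so x_H = 15.75 + 0.5x_O.
The best-response slope dx_H/dx_O = 0.5 > 0: the reaction function is upward-sloping, so the choices are strategic complements.

strategic complements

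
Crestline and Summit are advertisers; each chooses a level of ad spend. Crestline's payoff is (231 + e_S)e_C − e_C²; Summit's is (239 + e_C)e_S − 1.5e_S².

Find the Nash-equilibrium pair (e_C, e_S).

186.4, 141.8

Expanding Crestline's payoff: 231e_C + e_Se_C − e_C².
∂π/∂e_C = 231 + e_S − 2e_C = 0, so e_C = 115.5 + 0.5e_S.
Likewise for Summit: e_S = 239/3 + (1/3)e_C.
Solving the two reaction functions simultaneously: (1 − (0.5)(1/3))e_C = 115.5 + 0.5·(239/3), so (5/6)e_C = 466/3 and e_C = 186.4.
Then e_S = 239/3 + (1/3)·186.4 = 141.8.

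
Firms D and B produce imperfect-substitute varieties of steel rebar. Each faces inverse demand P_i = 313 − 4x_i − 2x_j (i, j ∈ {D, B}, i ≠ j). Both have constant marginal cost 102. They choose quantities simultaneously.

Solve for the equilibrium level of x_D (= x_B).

Firm D's profit: π = x_D(313 − 4x_D − 2x_B) − 102x_D.
∂π/∂x_D = 211 − 8x_D − 2x_B = 0 ⇒ x_D = 26.375 − 0.25x_B.
By symmetry x_B = x_D; substituting into the reaction function, 1.25x_D = 26.375 and x_D = 21.1.

21.1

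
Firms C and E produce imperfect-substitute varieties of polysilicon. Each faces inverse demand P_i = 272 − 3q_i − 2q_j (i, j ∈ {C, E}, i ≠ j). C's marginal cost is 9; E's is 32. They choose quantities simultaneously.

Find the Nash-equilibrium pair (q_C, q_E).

34.3125, 28.5625

Firm C's profit: π = q_C(272 − 3q_C − 2q_E) − 9q_C.
∂π/∂q_C = 263 − 6q_C − 2q_E = 0 ⇒ q_C = 263/6 − (1/3)q_E.
Similarly q_E = 40 − (1/3)q_C.
Plugging q_E into C's best response: q_C = 263/6 − (1/3)(40 − (1/3)q_C) ⇒ (8/9)q_C = 30.5, so q_C = 34.3125.
Then q_E = 40 − (1/3)·34.3125 = 28.5625.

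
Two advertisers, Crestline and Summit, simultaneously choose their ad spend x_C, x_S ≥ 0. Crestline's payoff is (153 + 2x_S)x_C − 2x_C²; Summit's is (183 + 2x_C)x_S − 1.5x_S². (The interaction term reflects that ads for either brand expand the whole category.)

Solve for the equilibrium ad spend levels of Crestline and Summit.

103.125, 129.75

Expanding Crestline's payoff: 153x_C + 2x_Sx_C − 2x_C².
∂π/∂x_C = 153 + 2x_S − 4x_C = 0, so x_C = 38.25 + 0.5x_S.
Likewise for Summit: x_S = 61 + (2/3)x_C.
Substituting the second reaction function into the first: x_C = 38.25 + 0.5(61 + (2/3)x_C), which gives (2/3)x_C = 68.75 ⇒ x_C = 103.125.
Then x_S = 61 + (2/3)·103.125 = 129.75.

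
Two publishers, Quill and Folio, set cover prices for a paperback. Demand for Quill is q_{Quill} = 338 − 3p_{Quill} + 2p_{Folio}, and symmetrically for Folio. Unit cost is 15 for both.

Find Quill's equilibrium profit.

19561.6875

Quill's profit: π = (p_{Quill} − 15)(338 − 3p_{Quill} + 2p_{Folio}).
∂π/∂p_{Quill} = 383 − 6p_{Quill} + 2p_{Folio} = 0 ⇒ p_{Quill} = 383/6 + (1/3)p_{Folio}.
Setting p_{Quill} = p_{Folio} in the reaction function: p_{Quill} = 383/6 + (1/3)p_{Quill}, so p_{Quill} = (383/6) / (2/3) = 95.75.
q_{Quill} = 338 − 3·95.75 + 2·95.75 = 242.25.
Profit = (95.75 − 15)·242.25 = 19561.6875.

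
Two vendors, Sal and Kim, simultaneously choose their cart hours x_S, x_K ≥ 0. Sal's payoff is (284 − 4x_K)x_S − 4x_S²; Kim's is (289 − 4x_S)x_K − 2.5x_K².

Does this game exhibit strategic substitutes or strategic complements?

strategic substitutes

Expanding Sal's payoff: 284x_S − 4x_Kx_S − 4x_S².
∂π/∂x_S = 284 − 4x_K − 8x_S = 0, so x_S = 35.5 − 0.5x_K.
The best-response slope dx_S/dx_K = −0.5 < 0: the reaction function is downward-sloping, so the choices are strategic substitutes.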